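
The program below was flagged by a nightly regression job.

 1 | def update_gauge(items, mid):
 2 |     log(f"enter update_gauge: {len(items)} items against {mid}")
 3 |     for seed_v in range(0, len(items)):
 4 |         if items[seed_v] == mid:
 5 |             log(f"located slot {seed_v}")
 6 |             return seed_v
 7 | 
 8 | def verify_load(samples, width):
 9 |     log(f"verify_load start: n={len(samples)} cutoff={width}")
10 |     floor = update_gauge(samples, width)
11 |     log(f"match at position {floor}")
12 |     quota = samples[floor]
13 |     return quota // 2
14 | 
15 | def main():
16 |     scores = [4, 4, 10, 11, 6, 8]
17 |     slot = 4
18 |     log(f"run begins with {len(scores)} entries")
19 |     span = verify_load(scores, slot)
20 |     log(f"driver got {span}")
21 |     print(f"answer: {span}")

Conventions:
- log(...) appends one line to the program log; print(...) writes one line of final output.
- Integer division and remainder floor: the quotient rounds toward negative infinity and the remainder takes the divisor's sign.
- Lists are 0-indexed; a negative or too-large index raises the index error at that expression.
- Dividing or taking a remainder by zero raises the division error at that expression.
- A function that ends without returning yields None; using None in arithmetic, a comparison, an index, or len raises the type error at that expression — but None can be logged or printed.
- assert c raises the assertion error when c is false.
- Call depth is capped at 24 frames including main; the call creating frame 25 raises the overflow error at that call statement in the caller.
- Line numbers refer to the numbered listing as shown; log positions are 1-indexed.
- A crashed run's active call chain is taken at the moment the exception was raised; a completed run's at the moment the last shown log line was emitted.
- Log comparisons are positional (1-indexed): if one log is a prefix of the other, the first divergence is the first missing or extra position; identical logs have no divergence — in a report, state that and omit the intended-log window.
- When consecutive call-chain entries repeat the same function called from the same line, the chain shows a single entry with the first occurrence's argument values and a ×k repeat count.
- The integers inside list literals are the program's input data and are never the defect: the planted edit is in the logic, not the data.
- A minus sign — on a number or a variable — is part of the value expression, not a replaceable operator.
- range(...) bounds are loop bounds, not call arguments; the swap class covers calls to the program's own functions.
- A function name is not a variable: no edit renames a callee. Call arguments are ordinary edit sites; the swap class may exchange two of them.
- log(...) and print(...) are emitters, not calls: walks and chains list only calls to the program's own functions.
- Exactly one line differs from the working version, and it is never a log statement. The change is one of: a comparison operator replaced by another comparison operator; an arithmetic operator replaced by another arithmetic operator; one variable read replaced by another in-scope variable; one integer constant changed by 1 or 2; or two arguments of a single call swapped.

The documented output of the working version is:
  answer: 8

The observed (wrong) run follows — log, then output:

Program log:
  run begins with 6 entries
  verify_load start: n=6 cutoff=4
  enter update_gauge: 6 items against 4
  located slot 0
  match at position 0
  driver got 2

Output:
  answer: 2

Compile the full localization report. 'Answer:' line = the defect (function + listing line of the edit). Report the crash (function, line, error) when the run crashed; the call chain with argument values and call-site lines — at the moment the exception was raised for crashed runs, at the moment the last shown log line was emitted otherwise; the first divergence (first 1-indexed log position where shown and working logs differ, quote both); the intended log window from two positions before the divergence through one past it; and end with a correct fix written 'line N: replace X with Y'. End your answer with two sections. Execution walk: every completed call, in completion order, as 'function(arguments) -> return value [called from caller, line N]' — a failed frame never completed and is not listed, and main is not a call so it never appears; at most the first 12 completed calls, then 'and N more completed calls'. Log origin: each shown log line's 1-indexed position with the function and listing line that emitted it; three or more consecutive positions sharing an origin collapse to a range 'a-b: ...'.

Answer: the defect is in verify_load at line 13.
The tell: Log line 6 is where behavior first shows: 'driver got 2' appears instead of 'driver got 8'.
Call chain: main.
First divergence: position 6 — the shown line 'driver got 2' should read 'driver got 8'.
Intended log window:
  4: located slot 0
  5: match at position 0
  6: driver got 8
Execution walk:
  update_gauge([4, 4, 10, 11, 6, 8], 4) -> 0  [called from verify_load, line 10]
  verify_load([4, 4, 10, 11, 6, 8], 4) -> 2  [called from main, line 19]
Origin of each log line:
  1: emitted by main (line 18)
  2: emitted by verify_load (line 9)
  3: emitted by update_gauge (line 2)
  4: emitted by update_gauge (line 5)
  5: emitted by verify_load (line 11)
  6: emitted by main (line 20)
A correct fix: line 13: replace `//` with `*`.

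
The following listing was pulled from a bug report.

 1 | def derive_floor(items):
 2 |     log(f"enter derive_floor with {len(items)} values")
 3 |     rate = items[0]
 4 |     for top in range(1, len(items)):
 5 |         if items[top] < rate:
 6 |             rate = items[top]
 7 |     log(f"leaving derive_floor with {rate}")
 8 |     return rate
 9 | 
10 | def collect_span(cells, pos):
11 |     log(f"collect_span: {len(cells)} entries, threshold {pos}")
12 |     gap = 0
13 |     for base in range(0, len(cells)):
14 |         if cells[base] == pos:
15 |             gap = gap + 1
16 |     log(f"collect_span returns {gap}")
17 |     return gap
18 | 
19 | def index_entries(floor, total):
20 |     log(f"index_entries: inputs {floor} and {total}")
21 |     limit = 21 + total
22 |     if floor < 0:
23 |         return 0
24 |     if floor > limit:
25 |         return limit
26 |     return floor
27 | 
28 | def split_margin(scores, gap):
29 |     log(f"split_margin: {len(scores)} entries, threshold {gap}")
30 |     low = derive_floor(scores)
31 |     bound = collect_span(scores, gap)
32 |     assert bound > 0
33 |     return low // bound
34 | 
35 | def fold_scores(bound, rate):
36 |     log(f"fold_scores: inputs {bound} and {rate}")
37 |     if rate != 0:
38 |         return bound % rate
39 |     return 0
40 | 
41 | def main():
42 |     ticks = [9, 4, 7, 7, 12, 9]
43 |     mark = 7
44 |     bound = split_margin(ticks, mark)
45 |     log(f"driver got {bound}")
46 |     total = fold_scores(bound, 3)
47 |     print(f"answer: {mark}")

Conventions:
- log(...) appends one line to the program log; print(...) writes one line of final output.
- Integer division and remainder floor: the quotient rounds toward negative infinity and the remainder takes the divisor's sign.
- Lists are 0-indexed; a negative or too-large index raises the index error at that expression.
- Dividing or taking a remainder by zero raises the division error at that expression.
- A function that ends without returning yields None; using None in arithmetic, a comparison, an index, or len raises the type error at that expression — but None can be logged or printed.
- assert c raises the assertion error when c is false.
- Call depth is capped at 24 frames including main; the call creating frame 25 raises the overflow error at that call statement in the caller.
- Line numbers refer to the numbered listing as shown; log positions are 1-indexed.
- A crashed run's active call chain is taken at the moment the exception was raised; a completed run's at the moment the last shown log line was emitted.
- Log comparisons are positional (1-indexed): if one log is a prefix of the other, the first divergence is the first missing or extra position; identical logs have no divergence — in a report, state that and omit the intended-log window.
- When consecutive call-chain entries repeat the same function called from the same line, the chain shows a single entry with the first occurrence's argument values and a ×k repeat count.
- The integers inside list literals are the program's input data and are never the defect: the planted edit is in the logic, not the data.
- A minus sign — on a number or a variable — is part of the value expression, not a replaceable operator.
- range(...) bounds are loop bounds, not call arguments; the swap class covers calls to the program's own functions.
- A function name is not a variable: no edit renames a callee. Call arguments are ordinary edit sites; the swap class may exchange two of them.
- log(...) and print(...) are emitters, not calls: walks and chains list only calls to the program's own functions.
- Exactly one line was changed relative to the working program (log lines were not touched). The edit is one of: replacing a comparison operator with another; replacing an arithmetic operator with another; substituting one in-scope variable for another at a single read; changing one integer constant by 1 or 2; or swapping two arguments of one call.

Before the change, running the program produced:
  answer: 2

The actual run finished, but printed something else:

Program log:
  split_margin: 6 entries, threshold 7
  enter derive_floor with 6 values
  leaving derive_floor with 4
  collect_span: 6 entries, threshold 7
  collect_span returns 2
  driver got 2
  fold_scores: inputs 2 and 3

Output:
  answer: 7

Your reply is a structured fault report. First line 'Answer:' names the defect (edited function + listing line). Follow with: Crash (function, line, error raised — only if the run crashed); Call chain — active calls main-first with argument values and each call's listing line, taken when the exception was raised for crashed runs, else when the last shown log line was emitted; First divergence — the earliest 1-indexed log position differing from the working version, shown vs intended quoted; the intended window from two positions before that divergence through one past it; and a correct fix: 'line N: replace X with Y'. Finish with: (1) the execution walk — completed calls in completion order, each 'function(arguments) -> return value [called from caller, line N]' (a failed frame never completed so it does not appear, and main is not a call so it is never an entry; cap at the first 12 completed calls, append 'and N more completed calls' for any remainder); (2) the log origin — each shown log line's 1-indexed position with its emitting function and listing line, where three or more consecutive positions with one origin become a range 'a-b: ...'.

Answer: the defect is in main at line 47.
Key observation: Log streams are identical — the defect surfaces only in the printed output.
Call chain: main -> fold_scores(2, 3) (called at line 46).
First divergence: none (the log streams are identical).
Execution walk:
  derive_floor([9, 4, 7, 7, 12, 9]) -> 4  [called from split_margin, line 30]
  collect_span([9, 4, 7, 7, 12, 9], 7) -> 2  [called from split_margin, line 31]
  split_margin([9, 4, 7, 7, 12, 9], 7) -> 2  [called from main, line 44]
  fold_scores(2, 3) -> 2  [called from main, line 46]
Log origins:
  1: logged in split_margin at line 29
  2: logged in derive_floor at line 2
  3: logged in derive_floor at line 7
  4: logged in collect_span at line 11
  5: logged in collect_span at line 16
  6: logged in main at line 45
  7: logged in fold_scores at line 36
A correct fix: line 47: replace `mark` with `total`.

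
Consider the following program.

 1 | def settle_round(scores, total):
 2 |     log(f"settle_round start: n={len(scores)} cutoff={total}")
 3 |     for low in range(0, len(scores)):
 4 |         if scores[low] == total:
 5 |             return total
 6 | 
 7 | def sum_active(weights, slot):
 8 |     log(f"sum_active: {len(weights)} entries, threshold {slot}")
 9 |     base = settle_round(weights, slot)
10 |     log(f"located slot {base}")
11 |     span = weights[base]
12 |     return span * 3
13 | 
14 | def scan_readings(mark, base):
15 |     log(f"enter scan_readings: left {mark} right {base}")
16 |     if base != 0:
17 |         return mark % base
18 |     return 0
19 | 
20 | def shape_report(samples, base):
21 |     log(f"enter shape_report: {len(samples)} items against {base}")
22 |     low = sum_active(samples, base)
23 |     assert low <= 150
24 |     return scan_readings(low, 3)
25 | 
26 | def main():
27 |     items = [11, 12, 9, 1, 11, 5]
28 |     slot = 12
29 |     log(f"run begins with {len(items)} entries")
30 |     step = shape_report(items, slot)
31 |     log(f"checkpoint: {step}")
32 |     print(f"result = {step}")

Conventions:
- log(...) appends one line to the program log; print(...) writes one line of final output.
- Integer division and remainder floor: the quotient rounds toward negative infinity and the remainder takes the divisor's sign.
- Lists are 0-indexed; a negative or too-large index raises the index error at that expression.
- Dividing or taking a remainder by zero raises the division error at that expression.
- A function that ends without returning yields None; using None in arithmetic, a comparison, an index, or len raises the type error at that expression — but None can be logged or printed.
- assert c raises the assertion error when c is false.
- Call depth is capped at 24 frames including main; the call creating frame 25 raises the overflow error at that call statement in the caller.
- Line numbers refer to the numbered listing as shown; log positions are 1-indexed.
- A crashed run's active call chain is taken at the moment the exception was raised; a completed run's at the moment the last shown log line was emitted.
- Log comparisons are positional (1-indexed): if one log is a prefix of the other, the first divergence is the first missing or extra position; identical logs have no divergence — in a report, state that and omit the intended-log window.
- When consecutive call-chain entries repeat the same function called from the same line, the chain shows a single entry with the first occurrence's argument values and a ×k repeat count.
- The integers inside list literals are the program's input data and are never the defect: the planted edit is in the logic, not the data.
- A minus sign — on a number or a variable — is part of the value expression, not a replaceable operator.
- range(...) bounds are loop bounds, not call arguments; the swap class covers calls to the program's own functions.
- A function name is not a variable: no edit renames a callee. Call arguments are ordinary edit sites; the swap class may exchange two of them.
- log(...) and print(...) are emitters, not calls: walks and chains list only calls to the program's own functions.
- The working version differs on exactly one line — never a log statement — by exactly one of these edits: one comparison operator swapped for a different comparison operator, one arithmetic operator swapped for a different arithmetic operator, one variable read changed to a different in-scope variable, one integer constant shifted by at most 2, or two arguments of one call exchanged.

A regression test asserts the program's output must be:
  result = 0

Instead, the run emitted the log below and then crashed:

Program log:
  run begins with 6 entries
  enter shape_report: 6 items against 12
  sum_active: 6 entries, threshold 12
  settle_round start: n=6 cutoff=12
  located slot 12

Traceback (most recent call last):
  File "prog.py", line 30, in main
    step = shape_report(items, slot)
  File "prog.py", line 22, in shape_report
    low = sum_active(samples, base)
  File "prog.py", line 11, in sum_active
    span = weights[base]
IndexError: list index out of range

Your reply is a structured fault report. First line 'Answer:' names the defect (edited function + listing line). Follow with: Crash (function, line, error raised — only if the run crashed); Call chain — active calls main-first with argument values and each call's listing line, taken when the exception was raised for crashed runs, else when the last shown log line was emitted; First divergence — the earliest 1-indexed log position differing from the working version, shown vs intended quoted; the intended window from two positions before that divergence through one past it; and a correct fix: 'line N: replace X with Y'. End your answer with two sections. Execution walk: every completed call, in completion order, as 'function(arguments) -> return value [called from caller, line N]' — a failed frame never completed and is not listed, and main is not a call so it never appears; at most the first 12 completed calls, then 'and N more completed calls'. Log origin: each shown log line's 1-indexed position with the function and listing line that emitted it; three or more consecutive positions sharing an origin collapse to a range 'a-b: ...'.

Answer: the defect is in settle_round at line 5.
Core observation: At log position 5 the runs split — shown 'located slot 12', but the working version logs 'located slot 1'.
Crash: sum_active, line 11, IndexError.
Call chain: main -> shape_report([11, 12, 9, 1, 11, 5], 12) (called at line 30) -> sum_active([11, 12, 9, 1, 11, 5], 12) (called at line 22).
First divergence: at position 5 the run shows 'located slot 12' where the working version logs 'located slot 1'.
Intended log window:
  3: sum_active: 6 entries, threshold 12
  4: settle_round start: n=6 cutoff=12
  5: located slot 1
  6: enter scan_readings: left 36 right 3
Execution walk:
  settle_round([11, 12, 9, 1, 11, 5], 12) -> 12  [called from sum_active, line 9]
Log line origins:
  1: logged in main at line 29
  2: logged in shape_report at line 21
  3: logged in sum_active at line 8
  4: logged in settle_round at line 2
  5: logged in sum_active at line 10
A correct fix: line 5: replace `total` with `low`.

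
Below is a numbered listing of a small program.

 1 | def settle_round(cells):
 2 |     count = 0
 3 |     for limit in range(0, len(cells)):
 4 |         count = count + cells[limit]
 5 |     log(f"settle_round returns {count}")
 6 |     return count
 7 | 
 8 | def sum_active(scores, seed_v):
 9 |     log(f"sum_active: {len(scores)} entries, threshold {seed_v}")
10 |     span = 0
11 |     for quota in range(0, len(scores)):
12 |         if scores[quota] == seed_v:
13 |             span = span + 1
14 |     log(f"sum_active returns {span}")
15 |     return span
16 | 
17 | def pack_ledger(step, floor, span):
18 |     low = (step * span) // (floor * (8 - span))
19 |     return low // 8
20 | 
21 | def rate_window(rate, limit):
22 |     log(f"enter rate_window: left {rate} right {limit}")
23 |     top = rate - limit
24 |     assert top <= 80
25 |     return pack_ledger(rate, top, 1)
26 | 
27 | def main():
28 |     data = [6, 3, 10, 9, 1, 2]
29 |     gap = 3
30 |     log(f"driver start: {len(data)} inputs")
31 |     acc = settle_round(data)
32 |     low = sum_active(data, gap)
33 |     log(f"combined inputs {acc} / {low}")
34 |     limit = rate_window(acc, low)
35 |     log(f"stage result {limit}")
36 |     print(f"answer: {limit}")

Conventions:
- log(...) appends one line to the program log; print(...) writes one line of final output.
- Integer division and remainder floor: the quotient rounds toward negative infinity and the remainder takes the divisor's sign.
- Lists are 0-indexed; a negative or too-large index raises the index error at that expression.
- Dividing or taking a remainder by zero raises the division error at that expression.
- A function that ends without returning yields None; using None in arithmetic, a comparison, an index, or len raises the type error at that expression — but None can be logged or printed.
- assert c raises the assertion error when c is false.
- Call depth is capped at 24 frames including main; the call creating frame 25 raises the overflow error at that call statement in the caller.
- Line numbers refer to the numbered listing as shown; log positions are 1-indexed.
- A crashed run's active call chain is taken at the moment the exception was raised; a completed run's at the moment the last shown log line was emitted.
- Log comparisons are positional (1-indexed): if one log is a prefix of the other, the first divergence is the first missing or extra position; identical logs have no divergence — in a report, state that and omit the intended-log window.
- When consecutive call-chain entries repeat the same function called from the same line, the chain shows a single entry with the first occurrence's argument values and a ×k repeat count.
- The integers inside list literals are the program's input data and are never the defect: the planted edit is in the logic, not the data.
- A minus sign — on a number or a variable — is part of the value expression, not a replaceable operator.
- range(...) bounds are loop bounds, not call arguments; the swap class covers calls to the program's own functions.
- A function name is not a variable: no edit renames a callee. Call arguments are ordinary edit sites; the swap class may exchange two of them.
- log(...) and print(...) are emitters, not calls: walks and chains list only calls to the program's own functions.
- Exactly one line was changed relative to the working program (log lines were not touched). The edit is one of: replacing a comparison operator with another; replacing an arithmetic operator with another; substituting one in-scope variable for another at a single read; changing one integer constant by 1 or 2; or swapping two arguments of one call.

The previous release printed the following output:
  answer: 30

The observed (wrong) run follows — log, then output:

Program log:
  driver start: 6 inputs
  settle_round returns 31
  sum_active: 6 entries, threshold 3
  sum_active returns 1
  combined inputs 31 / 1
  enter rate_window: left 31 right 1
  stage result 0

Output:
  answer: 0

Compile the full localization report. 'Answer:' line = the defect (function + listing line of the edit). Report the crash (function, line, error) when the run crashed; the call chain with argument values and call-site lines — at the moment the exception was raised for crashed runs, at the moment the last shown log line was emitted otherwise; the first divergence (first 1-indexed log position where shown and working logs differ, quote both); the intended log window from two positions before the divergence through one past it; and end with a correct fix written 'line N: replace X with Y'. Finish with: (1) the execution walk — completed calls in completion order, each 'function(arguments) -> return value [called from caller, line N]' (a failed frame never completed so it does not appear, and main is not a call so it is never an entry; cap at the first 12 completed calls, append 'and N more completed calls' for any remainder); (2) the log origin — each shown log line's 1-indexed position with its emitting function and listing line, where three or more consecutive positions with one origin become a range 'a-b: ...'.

Answer: the defect is in pack_ledger at line 18.
Key observation: The log first diverges at position 7: the faulty run prints 'stage result 0' where the working version prints 'stage result 30'.
Call chain: main.
First divergence: at position 7 the run shows 'stage result 0' where the working version logs 'stage result 30'.
Intended log window:
  5: combined inputs 31 / 1
  6: enter rate_window: left 31 right 1
  7: stage result 30
Execution walk:
  settle_round([6, 3, 10, 9, 1, 2]) -> 31  [called from main, line 31]
  sum_active([6, 3, 10, 9, 1, 2], 3) -> 1  [called from main, line 32]
  pack_ledger(31, 30, 1) -> 0  [called from rate_window, line 25]
  rate_window(31, 1) -> 0  [called from main, line 34]
Log origin:
  1: emitted by main (line 30)
  2: emitted by settle_round (line 5)
  3: emitted by sum_active (line 9)
  4: emitted by sum_active (line 14)
  5: emitted by main (line 33)
  6: emitted by rate_window (line 22)
  7: emitted by main (line 35)
A correct fix: line 18: replace `//` with `+`.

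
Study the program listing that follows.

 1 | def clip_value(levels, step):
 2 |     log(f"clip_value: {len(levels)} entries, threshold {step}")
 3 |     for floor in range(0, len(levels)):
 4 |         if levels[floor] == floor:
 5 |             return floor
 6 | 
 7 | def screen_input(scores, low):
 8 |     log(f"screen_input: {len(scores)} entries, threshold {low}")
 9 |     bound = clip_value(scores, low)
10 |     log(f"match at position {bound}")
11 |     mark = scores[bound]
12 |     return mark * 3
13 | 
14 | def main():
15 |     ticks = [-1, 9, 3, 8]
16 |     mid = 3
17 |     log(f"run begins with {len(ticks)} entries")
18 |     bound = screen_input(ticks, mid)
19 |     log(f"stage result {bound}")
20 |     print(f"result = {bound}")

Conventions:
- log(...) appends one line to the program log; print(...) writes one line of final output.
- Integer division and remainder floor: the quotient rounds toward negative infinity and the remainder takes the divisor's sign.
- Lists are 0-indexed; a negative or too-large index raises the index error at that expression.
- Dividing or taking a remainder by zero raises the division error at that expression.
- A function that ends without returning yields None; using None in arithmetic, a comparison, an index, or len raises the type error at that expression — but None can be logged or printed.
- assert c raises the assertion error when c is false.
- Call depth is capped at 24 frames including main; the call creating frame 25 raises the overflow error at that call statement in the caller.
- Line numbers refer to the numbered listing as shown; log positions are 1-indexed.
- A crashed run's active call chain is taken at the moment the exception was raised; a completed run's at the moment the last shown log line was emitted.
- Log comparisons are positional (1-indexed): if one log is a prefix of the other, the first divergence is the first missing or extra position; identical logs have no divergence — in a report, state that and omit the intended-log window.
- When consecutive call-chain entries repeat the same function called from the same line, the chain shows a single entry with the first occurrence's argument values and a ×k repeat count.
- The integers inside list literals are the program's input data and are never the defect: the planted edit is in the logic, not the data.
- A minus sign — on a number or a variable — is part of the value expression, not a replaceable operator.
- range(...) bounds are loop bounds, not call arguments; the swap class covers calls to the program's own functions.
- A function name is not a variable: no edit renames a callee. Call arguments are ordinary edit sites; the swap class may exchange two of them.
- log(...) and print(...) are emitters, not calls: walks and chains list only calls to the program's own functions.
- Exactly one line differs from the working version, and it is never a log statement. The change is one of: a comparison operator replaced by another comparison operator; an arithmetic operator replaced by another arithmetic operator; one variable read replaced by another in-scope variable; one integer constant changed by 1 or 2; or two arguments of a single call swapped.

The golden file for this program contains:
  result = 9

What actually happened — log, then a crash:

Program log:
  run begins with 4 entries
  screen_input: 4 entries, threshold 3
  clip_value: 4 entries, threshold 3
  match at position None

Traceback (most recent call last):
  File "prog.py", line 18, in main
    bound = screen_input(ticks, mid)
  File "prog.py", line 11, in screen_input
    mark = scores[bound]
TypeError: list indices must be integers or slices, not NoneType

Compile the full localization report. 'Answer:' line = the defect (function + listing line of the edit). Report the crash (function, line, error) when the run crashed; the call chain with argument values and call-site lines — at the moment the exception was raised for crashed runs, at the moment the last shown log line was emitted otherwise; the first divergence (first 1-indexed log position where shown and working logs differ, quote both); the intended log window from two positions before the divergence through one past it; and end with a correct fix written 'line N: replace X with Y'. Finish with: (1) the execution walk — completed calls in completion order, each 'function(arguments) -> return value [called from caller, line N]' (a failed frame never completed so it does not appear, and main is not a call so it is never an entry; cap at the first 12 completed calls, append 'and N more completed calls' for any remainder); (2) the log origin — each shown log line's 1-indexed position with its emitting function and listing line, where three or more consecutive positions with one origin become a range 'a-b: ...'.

Answer: the defect is in clip_value at line 4.
The tell: The log first diverges at position 4: the faulty run prints 'match at position None' where the working version prints 'match at position 2'.
Crash: screen_input, line 11, TypeError.
Call chain: main -> screen_input([-1, 9, 3, 8], 3) (called at line 18).
First divergence: position 4; shown 'match at position None' vs intended 'match at position 2'.
Intended log window:
  2: screen_input: 4 entries, threshold 3
  3: clip_value: 4 entries, threshold 3
  4: match at position 2
  5: stage result 9
Execution walk:
  clip_value([-1, 9, 3, 8], 3) -> None  [called from screen_input, line 9]
Origin of each log line:
  1: emitted by main (line 17)
  2: emitted by screen_input (line 8)
  3: emitted by clip_value (line 2)
  4: emitted by screen_input (line 10)
A correct fix: line 4: replace `levels[floor] == floor` with `levels[floor] == step`.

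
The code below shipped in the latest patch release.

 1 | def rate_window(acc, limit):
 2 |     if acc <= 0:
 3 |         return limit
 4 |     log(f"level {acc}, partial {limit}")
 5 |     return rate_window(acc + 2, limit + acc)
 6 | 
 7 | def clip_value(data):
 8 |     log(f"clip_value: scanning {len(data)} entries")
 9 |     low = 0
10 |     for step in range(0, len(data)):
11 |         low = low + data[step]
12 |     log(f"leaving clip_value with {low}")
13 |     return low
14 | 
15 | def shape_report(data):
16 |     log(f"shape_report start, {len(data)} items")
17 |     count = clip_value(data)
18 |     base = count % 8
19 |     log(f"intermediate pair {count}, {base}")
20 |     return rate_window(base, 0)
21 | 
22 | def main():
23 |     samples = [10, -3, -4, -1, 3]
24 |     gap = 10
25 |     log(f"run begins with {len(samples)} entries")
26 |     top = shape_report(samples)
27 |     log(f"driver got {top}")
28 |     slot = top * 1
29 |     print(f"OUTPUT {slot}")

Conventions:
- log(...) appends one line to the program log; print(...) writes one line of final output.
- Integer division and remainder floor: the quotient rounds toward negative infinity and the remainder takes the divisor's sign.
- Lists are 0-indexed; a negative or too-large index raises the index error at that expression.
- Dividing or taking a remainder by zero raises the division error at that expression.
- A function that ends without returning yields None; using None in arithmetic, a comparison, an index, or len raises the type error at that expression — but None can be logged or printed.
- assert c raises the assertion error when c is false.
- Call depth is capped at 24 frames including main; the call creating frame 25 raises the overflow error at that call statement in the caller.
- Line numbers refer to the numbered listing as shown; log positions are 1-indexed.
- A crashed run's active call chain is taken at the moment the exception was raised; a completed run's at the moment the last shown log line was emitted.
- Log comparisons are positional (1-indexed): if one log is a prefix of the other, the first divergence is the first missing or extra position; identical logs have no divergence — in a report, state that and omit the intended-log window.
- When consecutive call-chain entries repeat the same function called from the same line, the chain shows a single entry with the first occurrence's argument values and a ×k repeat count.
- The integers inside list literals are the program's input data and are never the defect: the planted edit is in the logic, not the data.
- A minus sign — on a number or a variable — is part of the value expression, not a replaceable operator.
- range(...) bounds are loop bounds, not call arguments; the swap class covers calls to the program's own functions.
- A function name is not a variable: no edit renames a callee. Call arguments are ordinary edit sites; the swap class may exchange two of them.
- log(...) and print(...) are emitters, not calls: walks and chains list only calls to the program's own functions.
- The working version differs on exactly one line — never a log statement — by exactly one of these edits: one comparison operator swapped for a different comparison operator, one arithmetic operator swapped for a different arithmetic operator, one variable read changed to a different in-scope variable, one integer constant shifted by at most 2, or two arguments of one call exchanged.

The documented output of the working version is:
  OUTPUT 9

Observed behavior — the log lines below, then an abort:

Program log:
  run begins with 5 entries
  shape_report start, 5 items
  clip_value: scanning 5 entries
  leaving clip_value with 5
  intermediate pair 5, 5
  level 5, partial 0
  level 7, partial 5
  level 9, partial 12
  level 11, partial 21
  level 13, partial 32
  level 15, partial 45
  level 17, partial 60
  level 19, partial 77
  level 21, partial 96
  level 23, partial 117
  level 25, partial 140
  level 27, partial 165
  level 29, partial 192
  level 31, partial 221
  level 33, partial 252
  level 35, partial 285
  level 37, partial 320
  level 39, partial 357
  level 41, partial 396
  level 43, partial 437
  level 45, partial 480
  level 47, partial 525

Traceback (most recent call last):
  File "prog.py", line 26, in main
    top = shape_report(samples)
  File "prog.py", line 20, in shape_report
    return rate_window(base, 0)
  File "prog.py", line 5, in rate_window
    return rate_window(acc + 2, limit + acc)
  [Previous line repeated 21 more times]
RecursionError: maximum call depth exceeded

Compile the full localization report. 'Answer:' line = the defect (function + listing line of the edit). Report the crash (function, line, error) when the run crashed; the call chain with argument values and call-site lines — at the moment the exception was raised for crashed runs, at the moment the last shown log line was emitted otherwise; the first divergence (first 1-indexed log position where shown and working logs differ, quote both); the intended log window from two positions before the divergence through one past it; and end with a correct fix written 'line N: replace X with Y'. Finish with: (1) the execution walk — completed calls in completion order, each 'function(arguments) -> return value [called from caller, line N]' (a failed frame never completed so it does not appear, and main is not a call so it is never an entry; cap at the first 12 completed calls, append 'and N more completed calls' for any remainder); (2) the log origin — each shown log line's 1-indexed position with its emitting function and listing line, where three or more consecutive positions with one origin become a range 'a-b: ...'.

Answer: the defect is in rate_window at line 5.
Core observation: Log line 7 is where behavior first shows: 'level 7, partial 5' appears instead of 'level 3, partial 5'.
Crash: rate_window, line 5, RecursionError.
Call chain: main -> shape_report([10, -3, -4, -1, 3]) (called at line 26) -> rate_window(5, 0) (called at line 20) -> rate_window(7, 5) (called at line 5) ×21.
First divergence: position 7 — the shown line 'level 7, partial 5' should read 'level 3, partial 5'.
Intended log window:
  5: intermediate pair 5, 5
  6: level 5, partial 0
  7: level 3, partial 5
  8: level 1, partial 8
Execution walk:
  clip_value([10, -3, -4, -1, 3]) -> 5  [called from shape_report, line 17]
Log origins:
  1: emitted by main (line 25)
  2: emitted by shape_report (line 16)
  3: emitted by clip_value (line 8)
  4: emitted by clip_value (line 12)
  5: emitted by shape_report (line 19)
  6-27: emitted by rate_window (line 4)
A correct fix: line 5: replace `acc + 2` with `acc - 2`.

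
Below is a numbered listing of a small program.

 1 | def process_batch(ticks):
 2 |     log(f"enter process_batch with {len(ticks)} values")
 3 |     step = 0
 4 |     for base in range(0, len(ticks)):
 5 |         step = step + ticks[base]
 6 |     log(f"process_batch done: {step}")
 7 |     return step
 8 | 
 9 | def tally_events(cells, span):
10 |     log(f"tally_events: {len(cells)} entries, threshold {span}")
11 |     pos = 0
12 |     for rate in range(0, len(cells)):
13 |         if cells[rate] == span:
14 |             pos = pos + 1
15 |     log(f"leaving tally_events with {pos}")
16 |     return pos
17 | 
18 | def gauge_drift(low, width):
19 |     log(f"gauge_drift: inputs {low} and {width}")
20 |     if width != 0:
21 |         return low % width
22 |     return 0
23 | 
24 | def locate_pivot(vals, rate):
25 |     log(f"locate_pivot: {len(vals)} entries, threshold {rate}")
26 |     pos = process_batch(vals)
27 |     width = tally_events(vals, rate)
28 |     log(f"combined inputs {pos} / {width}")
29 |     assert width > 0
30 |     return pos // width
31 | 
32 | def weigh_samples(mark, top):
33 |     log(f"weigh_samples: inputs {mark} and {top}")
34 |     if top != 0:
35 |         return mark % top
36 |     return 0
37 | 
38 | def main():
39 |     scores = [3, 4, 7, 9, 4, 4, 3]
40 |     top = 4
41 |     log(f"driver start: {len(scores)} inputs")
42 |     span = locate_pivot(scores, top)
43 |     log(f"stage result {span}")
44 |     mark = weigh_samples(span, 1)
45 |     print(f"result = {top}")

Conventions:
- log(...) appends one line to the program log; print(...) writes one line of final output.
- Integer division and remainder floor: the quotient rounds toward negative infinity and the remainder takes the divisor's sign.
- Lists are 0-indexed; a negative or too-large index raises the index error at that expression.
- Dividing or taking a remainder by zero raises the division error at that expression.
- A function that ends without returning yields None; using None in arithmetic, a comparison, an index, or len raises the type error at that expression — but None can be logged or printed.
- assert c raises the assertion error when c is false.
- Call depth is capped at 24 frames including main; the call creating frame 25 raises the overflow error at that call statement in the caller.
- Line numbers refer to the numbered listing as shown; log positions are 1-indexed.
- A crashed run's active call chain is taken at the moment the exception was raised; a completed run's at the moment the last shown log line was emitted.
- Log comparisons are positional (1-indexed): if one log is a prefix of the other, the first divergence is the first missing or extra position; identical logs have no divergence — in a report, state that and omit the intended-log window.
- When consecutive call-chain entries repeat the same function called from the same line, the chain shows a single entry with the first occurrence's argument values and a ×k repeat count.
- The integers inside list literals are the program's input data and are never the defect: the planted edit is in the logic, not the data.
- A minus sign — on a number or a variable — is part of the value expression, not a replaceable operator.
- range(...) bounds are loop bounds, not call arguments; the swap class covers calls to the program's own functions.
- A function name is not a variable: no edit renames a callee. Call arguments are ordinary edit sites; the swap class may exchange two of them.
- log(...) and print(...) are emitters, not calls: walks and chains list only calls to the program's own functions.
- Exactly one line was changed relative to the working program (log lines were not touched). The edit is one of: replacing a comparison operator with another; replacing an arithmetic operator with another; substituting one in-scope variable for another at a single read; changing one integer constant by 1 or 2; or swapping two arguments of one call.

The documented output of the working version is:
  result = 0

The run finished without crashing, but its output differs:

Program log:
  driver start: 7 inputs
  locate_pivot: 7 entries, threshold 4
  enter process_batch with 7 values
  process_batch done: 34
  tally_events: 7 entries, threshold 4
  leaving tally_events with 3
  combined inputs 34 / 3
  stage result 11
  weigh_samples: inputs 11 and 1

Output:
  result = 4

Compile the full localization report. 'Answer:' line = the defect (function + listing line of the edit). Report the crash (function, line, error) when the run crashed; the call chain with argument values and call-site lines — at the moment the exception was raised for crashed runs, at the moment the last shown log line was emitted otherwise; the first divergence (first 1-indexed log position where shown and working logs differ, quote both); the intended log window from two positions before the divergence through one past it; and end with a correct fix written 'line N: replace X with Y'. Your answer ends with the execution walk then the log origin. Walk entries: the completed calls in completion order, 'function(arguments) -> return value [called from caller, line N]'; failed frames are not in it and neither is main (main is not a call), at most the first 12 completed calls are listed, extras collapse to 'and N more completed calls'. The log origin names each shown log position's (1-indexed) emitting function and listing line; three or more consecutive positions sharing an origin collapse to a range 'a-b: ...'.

Answer: the defect is in main at line 45.
Key fact: Log streams are identical — the defect surfaces only in the printed output.
Call chain: main -> weigh_samples(11, 1) (called at line 44).
First divergence: none (the log streams are identical).
Execution walk:
  process_batch([3, 4, 7, 9, 4, 4, 3]) -> 34  [called from locate_pivot, line 26]
  tally_events([3, 4, 7, 9, 4, 4, 3], 4) -> 3  [called from locate_pivot, line 27]
  locate_pivot([3, 4, 7, 9, 4, 4, 3], 4) -> 11  [called from main, line 42]
  weigh_samples(11, 1) -> 0  [called from main, line 44]
Origin of each log line:
  1: emitted by main (line 41)
  2: emitted by locate_pivot (line 25)
  3: emitted by process_batch (line 2)
  4: emitted by process_batch (line 6)
  5: emitted by tally_events (line 10)
  6: emitted by tally_events (line 15)
  7: emitted by locate_pivot (line 28)
  8: emitted by main (line 43)
  9: emitted by weigh_samples (line 33)
A correct fix: line 45: replace `top` with `mark`.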